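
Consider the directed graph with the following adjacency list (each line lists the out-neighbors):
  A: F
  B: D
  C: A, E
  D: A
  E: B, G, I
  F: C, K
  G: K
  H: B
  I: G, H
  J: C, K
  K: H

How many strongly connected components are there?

2

{A, B, C, D, E, F, G, H, I, K} are all mutually reachable — one SCC of size 10.
{J} is an SCC by itself.
That gives 2 strongly connected components.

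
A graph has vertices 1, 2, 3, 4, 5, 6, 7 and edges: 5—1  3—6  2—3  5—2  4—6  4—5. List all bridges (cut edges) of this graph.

The edges on the cycle 4-5-2-3-6-4 are not bridges since each lies on that cycle.
But removing 5—1 disconnects 5 from 1 — this is a bridge.

1-5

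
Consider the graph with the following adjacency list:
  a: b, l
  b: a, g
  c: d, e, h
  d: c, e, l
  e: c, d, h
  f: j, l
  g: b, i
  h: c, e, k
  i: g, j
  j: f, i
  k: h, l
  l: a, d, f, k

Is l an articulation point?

Yes

Deleting l raises the number of components from 1 to 2, so l is a cut vertex.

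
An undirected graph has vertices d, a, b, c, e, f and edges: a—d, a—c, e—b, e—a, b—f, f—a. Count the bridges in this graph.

The edges on the cycle e-b-f-a-e are not bridges since each lies on that cycle.
But removing a—d disconnects a from d; removing a—c disconnects a from c — these are bridges.
That makes 2 bridges.

2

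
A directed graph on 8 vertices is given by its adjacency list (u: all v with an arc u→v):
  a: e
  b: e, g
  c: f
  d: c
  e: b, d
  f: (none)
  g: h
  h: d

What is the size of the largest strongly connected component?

2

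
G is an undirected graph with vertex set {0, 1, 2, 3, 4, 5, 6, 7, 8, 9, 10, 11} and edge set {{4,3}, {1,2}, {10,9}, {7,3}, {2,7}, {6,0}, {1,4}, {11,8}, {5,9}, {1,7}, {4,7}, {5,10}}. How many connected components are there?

Starting from 0 we can reach 0, 6. That is one component of size 2.
Starting from 8 we can reach 8, 11. That is one component of size 2.
Starting from 5 we can reach 5, 9, 10. That is one component of size 3.
Starting from 1 we can reach 1, 2, 3, 4, 7. That is one component of size 5.
Total: 4 components.

4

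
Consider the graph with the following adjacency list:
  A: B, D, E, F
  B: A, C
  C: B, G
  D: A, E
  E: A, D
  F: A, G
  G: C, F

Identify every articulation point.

A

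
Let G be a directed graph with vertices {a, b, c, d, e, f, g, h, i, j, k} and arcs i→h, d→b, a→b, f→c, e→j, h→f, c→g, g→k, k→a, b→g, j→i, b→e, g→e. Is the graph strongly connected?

No

There is no directed path from k to d, so the graph is not strongly connected.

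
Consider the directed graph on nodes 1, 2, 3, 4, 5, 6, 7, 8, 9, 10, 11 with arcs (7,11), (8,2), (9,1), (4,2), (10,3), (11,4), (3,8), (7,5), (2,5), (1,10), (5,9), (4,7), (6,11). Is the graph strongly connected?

There is no directed path from 7 to 6, so the graph is not strongly connected.

No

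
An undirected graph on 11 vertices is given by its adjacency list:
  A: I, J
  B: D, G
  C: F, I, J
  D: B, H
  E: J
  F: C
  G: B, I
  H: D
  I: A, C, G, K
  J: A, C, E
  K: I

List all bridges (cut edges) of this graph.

B-D, B-G, C-F, D-H, E-J, G-I, I-K

The edges on the cycle A-J-C-I-A are not bridges since each lies on that cycle.
But removing I-G disconnects I from G; removing C-F disconnects C from F; removing I-K disconnects I from K; removing G-B disconnects G from B — these are bridges.
In total 7 edges are bridges.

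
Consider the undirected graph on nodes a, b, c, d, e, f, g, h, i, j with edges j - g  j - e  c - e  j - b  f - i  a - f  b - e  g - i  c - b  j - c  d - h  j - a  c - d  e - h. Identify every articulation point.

Removing j increases the component count from 1 to 2, so j is a cut vertex.
By contrast removing h leaves 1 component; it is not a cut vertex. No other vertex is a cut vertex either.

j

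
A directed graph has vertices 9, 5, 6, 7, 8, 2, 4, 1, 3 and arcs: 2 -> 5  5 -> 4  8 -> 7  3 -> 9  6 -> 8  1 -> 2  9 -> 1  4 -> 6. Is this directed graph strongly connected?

No

There is no directed path from 1 to 3, so the graph is not strongly connected.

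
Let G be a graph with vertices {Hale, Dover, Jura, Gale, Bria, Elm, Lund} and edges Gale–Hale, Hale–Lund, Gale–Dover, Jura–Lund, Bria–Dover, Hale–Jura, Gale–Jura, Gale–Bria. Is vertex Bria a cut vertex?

Deleting Bria leaves 2 components (was 2), so Bria is not a cut vertex.

No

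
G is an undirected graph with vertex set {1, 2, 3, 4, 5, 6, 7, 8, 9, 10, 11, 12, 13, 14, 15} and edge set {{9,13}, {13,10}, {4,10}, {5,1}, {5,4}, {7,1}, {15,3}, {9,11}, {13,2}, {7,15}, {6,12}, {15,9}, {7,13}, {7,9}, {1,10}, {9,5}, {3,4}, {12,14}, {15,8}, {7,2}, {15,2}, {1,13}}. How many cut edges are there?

4

The edges on the cycle 7-15-3-4-10-13-1-7 are not bridges since each lies on that cycle.
But removing 12-14 disconnects 12 from 14; removing 6-12 disconnects 6 from 12; removing 8-15 disconnects 8 from 15; removing 11-9 disconnects 11 from 9 — these are bridges.
That makes 4 bridges.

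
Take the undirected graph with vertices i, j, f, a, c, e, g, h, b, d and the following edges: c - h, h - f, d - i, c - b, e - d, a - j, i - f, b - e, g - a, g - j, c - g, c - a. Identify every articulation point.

c

Removing c increases the component count from 1 to 2, so c is a cut vertex.
By contrast removing b leaves 1 component; it is not a cut vertex. No other vertex is a cut vertex either.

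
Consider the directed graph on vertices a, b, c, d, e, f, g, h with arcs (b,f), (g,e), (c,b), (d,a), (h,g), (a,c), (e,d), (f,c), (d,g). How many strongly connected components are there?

{d, e, g} are all mutually reachable — one SCC of size 3.
{b, c, f} are all mutually reachable — one SCC of size 3.
{h} is an SCC by itself.
{a} is an SCC by itself.
That gives 4 strongly connected components.

4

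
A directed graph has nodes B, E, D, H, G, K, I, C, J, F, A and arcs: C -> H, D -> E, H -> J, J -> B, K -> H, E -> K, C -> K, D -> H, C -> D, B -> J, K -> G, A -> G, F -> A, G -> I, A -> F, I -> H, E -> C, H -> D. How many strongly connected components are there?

{C, D, E, G, H, I, K} are all mutually reachable — one SCC of size 7.
{A, F} are all mutually reachable — one SCC of size 2.
{B, J} are all mutually reachable — one SCC of size 2.
That gives 3 strongly connected components.

3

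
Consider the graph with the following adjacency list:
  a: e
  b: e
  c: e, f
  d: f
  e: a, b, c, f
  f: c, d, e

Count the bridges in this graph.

3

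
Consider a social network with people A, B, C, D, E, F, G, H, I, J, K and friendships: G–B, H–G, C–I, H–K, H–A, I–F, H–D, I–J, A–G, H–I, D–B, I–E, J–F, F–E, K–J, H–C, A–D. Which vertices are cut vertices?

H

Removing H increases the component count from 1 to 2, so H is a cut vertex.
By contrast removing B leaves 1 component; it is not a cut vertex. No other vertex is a cut vertex either.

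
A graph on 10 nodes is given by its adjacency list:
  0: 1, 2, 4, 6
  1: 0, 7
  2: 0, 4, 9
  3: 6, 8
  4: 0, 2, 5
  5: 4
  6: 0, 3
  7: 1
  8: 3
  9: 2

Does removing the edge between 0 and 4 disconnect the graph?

No

After removing 0-4, the path 0-2-4 still connects them, so the edge is not a bridge.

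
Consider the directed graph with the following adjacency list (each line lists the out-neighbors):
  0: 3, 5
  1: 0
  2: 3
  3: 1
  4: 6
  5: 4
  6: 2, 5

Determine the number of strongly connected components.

{0, 1, 2, 3, 4, 5, 6} are all mutually reachable — one SCC of size 7.
That gives 1 strongly connected component.

1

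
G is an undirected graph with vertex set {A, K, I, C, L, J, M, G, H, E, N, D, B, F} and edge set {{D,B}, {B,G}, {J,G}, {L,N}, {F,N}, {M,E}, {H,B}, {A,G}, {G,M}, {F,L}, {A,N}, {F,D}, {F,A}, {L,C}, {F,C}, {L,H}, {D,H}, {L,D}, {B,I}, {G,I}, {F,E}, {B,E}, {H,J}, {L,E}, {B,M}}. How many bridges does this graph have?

The edges on the cycle F-L-H-J-G-B-D-F are not bridges since each lies on that cycle.
Every edge lies on some cycle, so there are no bridges.

0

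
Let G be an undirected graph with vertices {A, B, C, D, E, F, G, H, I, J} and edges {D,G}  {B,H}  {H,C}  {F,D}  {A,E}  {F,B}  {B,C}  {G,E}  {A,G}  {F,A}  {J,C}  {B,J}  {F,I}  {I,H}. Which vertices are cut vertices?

F

Removing F increases the component count from 1 to 2, so F is a cut vertex.
By contrast removing B leaves 1 component; it is not a cut vertex. No other vertex is a cut vertex either.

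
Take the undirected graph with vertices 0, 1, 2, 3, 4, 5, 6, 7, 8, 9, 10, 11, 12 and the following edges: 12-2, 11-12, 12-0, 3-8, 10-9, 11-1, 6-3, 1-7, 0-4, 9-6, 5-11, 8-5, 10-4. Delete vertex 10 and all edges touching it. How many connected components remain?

With 10 gone, the remaining components are: {0, 1, 2, 3, 4, 5, 6, 7, 8, 9, 11, 12}.
That is 1 component.

1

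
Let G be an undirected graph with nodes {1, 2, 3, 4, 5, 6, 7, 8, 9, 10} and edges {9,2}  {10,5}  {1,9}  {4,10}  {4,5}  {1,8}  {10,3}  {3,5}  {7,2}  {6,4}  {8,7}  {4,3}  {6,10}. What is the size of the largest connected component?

Starting from 1 we can reach 1, 2, 7, 8, 9. That is one component of size 5.
Starting from 3 we can reach 3, 4, 5, 6, 10. That is one component of size 5.
The largest has 5 vertices.

5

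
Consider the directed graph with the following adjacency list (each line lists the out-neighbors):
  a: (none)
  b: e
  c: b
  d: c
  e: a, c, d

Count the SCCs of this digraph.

2

{b, c, d, e} are all mutually reachable — one SCC of size 4.
{a} is an SCC by itself.
That gives 2 strongly connected components.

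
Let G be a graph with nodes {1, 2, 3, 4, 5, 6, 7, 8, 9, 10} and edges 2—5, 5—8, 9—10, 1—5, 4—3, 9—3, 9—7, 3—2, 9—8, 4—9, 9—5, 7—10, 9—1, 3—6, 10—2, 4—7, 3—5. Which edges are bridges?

3-6

The edges on the cycle 9-1-5-8-9 are not bridges since each lies on that cycle.
But removing 6—3 disconnects 6 from 3 — this is a bridge.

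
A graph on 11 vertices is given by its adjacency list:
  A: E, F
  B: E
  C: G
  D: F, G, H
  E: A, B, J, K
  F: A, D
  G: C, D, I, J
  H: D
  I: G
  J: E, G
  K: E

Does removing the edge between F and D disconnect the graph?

After removing F-D, the path F-A-E-J-G-D still connects them, so the edge is not a bridge.

No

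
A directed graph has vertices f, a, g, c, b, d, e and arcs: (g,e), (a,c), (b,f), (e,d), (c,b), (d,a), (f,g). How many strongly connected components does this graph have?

{a, b, c, d, e, f, g} are all mutually reachable — one SCC of size 7.
That gives 1 strongly connected component.

1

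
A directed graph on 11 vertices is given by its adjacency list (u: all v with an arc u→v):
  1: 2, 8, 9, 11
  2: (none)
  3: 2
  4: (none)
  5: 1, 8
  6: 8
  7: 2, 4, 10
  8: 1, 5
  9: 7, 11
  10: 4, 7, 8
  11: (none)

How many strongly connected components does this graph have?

{1, 5, 7, 8, 9, 10} are all mutually reachable — one SCC of size 6.
{3} is an SCC by itself.
{2} is an SCC by itself.
{6} is an SCC by itself.
{11} is an SCC by itself.
(and 1 more singleton SCC)
That gives 6 strongly connected components.

6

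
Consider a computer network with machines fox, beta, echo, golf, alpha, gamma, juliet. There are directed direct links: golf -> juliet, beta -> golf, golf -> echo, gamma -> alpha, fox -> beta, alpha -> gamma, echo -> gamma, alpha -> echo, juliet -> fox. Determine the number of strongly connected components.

2

{fox, beta, golf, juliet} are all mutually reachable — one SCC of size 4.
{echo, alpha, gamma} are all mutually reachable — one SCC of size 3.
That gives 2 strongly connected components.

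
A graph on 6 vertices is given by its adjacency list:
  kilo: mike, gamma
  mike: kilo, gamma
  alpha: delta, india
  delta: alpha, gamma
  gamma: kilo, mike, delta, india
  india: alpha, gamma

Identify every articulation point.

Removing gamma increases the component count from 1 to 2, so gamma is a cut vertex.
By contrast removing alpha leaves 1 component; it is not a cut vertex. No other vertex is a cut vertex either.

gamma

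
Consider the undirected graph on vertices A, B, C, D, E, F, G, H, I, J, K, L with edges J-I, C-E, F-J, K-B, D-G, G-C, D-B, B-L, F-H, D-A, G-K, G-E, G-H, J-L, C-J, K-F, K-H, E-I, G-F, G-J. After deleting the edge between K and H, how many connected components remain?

1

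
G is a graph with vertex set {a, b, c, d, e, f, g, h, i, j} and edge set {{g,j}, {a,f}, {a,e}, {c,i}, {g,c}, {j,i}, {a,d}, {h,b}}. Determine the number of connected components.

Starting from b we can reach b, h. That is one component of size 2.
Starting from a we can reach a, d, e, f. That is one component of size 4.
Starting from c we can reach c, g, i, j. That is one component of size 4.
Total: 3 components.

3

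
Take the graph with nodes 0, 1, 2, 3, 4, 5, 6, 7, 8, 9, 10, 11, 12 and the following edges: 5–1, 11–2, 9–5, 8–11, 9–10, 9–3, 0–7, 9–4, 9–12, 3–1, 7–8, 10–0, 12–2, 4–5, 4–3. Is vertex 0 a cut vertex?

Deleting 0 leaves 2 components (was 2), so 0 is not a cut vertex.

No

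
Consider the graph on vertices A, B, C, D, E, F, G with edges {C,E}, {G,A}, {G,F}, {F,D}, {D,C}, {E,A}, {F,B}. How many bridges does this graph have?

1

The edges on the cycle G-F-D-C-E-A-G are not bridges since each lies on that cycle.
But removing F-B disconnects F from B — this is a bridge.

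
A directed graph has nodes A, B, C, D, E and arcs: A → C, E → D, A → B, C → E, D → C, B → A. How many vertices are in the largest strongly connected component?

{C, D, E} are all mutually reachable — one SCC of size 3.
{A, B} are all mutually reachable — one SCC of size 2.
The largest has 3 vertices.

3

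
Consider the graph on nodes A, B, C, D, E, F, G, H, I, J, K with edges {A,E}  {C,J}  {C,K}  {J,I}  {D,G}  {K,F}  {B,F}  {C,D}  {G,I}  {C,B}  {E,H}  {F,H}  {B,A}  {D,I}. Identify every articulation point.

C

Removing C increases the component count from 1 to 2, so C is a cut vertex.
By contrast removing G leaves 1 component; it is not a cut vertex. No other vertex is a cut vertex either.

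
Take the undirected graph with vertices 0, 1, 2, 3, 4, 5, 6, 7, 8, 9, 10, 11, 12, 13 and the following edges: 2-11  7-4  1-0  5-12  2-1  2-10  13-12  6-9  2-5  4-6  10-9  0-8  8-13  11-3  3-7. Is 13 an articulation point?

Deleting 13 leaves 1 component (was 1) (its neighbors 8, 12 remain connected to each other), so 13 is not a cut vertex.

No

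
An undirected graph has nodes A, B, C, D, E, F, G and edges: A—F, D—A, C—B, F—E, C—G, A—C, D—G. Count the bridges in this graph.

The edges on the cycle D-A-C-G-D are not bridges since each lies on that cycle.
But removing A—F disconnects A from F; removing F—E disconnects F from E; removing C—B disconnects C from B — these are bridges.
That makes 3 bridges.

3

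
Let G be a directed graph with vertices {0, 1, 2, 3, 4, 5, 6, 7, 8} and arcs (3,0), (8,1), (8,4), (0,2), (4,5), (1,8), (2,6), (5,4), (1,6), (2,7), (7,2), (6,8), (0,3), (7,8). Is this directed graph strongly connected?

There is no directed path from 1 to 0, so the graph is not strongly connected.

No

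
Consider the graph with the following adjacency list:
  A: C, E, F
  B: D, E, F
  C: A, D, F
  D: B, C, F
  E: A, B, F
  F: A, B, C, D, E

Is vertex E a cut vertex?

Deleting E leaves 1 component (was 1) (its neighbors A, B, F remain connected to each other), so E is not a cut vertex.

No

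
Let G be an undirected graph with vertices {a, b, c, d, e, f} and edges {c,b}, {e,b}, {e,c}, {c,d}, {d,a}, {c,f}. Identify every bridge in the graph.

The edges on the cycle e-c-b-e are not bridges since each lies on that cycle.
But removing c–d disconnects c from d; removing d–a disconnects d from a; removing c–f disconnects c from f — these are bridges.

a-d, c-d, c-f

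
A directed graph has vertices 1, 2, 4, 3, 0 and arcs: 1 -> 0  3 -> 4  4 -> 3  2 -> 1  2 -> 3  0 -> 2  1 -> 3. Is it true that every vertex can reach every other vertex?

There is no directed path from 4 to 2, so the graph is not strongly connected.

No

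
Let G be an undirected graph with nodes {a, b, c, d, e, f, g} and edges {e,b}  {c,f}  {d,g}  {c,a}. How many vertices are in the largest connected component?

Starting from d we can reach d, g. That is one component of size 2.
Starting from b we can reach b, e. That is one component of size 2.
Starting from a we can reach a, c, f. That is one component of size 3.
The largest has 3 vertices.

3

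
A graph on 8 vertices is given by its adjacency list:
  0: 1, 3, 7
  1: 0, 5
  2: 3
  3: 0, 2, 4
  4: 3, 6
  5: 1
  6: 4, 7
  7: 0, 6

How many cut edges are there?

The edges on the cycle 0-7-6-4-3-0 are not bridges since each lies on that cycle.
But removing 3-2 disconnects 3 from 2; removing 1-5 disconnects 1 from 5; removing 0-1 disconnects 0 from 1 — these are bridges.
That makes 3 bridges.

3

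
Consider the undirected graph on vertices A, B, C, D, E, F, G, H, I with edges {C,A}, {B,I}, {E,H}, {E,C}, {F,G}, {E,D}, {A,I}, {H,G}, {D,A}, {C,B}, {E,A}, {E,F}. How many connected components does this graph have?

1

Starting from A we can reach A, B, C, D, E, F, G, H, I. That is one component of size 9.
Total: 1 component.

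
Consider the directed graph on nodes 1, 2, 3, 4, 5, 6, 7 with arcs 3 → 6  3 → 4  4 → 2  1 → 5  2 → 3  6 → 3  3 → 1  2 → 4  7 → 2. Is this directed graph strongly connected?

There is no directed path from 4 to 7, so the graph is not strongly connected.

No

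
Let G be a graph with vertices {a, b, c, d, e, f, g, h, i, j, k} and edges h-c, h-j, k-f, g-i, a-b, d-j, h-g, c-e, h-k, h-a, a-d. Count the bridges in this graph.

7

The edges on the cycle h-a-d-j-h are not bridges since each lies on that cycle.
But removing h-c disconnects h from c; removing i-g disconnects i from g; removing c-e disconnects c from e; removing h-g disconnects h from g — these are bridges.
In total 7 edges are bridges.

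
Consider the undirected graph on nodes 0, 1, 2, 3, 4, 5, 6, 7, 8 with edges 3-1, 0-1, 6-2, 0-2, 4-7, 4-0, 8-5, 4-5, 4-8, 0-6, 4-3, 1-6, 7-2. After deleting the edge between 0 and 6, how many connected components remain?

0 and 6 are still connected via 0-1-6, so the component count stays at 1.

1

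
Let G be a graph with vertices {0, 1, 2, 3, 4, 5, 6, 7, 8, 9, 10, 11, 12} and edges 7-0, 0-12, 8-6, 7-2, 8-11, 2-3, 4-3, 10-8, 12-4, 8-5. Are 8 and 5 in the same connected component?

From 8 we can reach 5, 6, 8, 10, 11, which includes 5.

Yes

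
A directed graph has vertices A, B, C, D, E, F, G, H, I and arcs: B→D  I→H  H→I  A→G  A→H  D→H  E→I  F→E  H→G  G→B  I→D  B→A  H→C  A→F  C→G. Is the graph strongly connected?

Yes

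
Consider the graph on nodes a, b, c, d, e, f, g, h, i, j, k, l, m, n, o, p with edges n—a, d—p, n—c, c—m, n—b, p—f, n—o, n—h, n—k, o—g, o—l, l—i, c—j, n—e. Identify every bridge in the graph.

a-n, b-n, c-j, c-m, c-n, d-p, e-n, f-p, g-o, h-n, i-l, k-n, l-o, n-o

removing c—j disconnects c from j; removing n—h disconnects n from h; removing c—n disconnects c from n; removing n—k disconnects n from k — these are bridges.
In total 14 edges are bridges.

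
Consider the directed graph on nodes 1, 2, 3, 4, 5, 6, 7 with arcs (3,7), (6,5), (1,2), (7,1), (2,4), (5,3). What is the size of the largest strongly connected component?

1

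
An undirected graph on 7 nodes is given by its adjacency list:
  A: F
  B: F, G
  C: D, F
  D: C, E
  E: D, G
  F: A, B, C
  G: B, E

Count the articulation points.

Removing F increases the component count from 1 to 2, so F is a cut vertex.
By contrast removing B leaves 1 component; it is not a cut vertex. No other vertex is a cut vertex either.

1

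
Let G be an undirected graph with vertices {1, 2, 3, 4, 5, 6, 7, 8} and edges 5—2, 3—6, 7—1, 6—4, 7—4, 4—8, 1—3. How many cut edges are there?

2

The edges on the cycle 7-1-3-6-4-7 are not bridges since each lies on that cycle.
But removing 4—8 disconnects 4 from 8; removing 5—2 disconnects 5 from 2 — these are bridges.
That makes 2 bridges.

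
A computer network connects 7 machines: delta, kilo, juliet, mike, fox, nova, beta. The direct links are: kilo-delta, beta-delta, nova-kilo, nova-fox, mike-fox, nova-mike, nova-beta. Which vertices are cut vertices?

Removing nova increases the component count from 2 to 3, so nova is a cut vertex.
By contrast removing beta leaves 2 components; it is not a cut vertex. No other vertex is a cut vertex either.

nova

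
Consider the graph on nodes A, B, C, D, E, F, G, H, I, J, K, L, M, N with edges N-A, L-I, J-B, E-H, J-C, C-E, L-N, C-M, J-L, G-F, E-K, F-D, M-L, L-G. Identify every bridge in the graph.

A-N, B-J, C-E, D-F, E-H, E-K, F-G, G-L, I-L, L-N

The edges on the cycle J-C-M-L-J are not bridges since each lies on that cycle.
But removing L-I disconnects L from I; removing H-E disconnects H from E; removing A-N disconnects A from N; removing L-N disconnects L from N — these are bridges.
In total 10 edges are bridges.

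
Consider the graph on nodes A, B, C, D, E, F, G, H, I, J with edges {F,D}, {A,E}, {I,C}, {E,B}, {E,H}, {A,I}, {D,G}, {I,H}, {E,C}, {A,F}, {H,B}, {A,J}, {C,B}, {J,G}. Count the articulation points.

Removing A increases the component count from 1 to 2, so A is a cut vertex.
By contrast removing F leaves 1 component; it is not a cut vertex. No other vertex is a cut vertex either.

1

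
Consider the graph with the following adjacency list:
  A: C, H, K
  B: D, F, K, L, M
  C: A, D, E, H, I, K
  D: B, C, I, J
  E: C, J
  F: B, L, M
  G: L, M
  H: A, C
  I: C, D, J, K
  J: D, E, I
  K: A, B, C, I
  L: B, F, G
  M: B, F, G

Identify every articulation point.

B

Removing B increases the component count from 1 to 2, so B is a cut vertex.
By contrast removing E leaves 1 component; it is not a cut vertex. No other vertex is a cut vertex either.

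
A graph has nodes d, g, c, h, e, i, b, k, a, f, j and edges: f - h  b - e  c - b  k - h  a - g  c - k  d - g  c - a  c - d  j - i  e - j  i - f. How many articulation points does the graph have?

1

Removing c increases the component count from 1 to 2, so c is a cut vertex.
By contrast removing j leaves 1 component; it is not a cut vertex. No other vertex is a cut vertex either.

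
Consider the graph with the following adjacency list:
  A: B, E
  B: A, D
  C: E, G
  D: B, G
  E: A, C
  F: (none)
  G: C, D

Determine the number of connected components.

2

F is isolated — a component by itself.
Starting from A we can reach A, B, C, D, E, G. That is one component of size 6.
Total: 2 components.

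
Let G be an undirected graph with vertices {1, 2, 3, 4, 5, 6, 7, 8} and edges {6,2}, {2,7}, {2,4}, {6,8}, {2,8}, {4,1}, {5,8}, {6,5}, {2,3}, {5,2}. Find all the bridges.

1-4, 2-3, 2-4, 2-7

The edges on the cycle 6-5-2-8-6 are not bridges since each lies on that cycle.
But removing 7-2 disconnects 7 from 2; removing 2-4 disconnects 2 from 4; removing 1-4 disconnects 1 from 4; removing 2-3 disconnects 2 from 3 — these are bridges.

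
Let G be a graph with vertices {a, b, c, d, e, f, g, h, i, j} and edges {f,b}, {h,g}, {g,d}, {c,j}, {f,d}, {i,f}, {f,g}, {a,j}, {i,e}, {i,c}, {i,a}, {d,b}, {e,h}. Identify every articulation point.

Removing i increases the component count from 1 to 2, so i is a cut vertex.
By contrast removing c leaves 1 component; it is not a cut vertex. No other vertex is a cut vertex either.

i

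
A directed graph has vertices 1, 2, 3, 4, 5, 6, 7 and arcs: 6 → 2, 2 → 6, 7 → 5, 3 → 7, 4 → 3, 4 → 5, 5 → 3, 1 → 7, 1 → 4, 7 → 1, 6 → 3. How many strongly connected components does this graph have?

2

{1, 3, 4, 5, 7} are all mutually reachable — one SCC of size 5.
{2, 6} are all mutually reachable — one SCC of size 2.
That gives 2 strongly connected components.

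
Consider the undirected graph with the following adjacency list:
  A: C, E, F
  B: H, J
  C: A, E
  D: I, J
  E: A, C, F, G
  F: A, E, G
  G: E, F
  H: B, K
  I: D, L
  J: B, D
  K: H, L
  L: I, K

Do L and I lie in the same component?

Yes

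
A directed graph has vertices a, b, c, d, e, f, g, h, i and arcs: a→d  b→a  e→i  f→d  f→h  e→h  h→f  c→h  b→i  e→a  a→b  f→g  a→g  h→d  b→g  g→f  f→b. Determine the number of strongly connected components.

5

{a, b, f, g, h} are all mutually reachable — one SCC of size 5.
{e} is an SCC by itself.
{i} is an SCC by itself.
{c} is an SCC by itself.
{d} is an SCC by itself.
That gives 5 strongly connected components.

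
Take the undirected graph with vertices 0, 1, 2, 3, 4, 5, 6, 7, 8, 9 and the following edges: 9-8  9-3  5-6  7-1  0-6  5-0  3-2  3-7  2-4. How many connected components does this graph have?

Starting from 0 we can reach 0, 5, 6. That is one component of size 3.
Starting from 1 we can reach 1, 2, 3, 4, 7, 8, 9. That is one component of size 7.
Total: 2 components.

2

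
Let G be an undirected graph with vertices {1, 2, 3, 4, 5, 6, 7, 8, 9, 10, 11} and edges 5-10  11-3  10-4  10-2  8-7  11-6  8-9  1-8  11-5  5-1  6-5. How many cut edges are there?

8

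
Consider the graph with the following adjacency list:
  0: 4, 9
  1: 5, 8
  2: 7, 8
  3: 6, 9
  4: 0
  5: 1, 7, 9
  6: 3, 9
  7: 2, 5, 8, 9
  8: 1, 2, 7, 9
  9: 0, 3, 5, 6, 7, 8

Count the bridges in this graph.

The edges on the cycle 9-3-6-9 are not bridges since each lies on that cycle.
But removing 0-4 disconnects 0 from 4; removing 0-9 disconnects 0 from 9 — these are bridges.
That makes 2 bridges.

2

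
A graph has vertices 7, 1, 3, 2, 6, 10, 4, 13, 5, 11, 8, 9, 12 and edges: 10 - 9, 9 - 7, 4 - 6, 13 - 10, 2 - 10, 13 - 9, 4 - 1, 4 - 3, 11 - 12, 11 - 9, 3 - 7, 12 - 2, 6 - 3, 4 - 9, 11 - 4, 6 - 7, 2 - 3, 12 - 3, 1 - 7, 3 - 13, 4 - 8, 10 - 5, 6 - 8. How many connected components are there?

Starting from 1 we can reach 1, 2, 3, 4, 5, 6, 7, 8, 9, 10, 11, 12, 13. That is one component of size 13.
Total: 1 component.

1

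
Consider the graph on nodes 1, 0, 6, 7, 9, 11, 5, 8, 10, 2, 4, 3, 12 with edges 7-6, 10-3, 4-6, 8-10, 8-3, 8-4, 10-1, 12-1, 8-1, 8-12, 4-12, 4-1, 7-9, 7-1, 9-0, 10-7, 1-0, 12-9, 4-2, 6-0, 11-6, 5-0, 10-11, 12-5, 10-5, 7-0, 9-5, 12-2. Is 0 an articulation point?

No

Deleting 0 leaves 1 component (was 1) (its neighbors 1, 5, 6, 7, 9 remain connected to each other), so 0 is not a cut vertex.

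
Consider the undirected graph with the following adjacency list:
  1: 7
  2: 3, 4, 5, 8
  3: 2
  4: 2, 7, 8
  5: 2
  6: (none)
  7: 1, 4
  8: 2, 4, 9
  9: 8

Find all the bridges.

1-7, 2-3, 2-5, 4-7, 8-9

The edges on the cycle 2-8-4-2 are not bridges since each lies on that cycle.
But removing 2-3 disconnects 2 from 3; removing 2-5 disconnects 2 from 5; removing 4-7 disconnects 4 from 7; removing 8-9 disconnects 8 from 9 — these are bridges.
In total 5 edges are bridges.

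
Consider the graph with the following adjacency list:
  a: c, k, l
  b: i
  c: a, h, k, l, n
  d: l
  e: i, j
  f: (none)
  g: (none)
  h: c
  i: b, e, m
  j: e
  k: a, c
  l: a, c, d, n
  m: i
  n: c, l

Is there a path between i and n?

The component containing i is {b, e, i, j, m}, and n is not in it.

No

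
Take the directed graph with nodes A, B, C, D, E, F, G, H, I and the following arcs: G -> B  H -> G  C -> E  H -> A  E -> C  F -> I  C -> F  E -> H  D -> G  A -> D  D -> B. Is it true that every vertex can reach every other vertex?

There is no directed path from F to E, so the graph is not strongly connected.

No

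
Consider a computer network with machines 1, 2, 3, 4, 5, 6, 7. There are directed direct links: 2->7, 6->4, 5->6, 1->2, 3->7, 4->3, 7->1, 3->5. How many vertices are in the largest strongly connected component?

4

{3, 4, 5, 6} are all mutually reachable — one SCC of size 4.
{1, 2, 7} are all mutually reachable — one SCC of size 3.
The largest has 4 vertices.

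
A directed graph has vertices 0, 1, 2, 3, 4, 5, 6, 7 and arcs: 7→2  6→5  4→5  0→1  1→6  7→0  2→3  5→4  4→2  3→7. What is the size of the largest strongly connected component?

{0, 1, 2, 3, 4, 5, 6, 7} are all mutually reachable — one SCC of size 8.
The largest has 8 vertices.

8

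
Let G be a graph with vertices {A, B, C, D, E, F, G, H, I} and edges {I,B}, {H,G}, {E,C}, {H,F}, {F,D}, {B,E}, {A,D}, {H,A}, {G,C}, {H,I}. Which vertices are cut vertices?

H

Removing H increases the component count from 1 to 2, so H is a cut vertex.
By contrast removing D leaves 1 component; it is not a cut vertex. No other vertex is a cut vertex either.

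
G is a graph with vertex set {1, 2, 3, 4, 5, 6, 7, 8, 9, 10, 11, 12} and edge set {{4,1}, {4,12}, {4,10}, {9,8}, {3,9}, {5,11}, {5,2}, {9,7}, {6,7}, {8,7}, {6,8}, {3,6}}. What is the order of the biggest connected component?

5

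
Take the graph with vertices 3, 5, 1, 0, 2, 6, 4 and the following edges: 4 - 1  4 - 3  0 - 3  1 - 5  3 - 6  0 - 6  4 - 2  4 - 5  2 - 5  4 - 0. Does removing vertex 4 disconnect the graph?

Yes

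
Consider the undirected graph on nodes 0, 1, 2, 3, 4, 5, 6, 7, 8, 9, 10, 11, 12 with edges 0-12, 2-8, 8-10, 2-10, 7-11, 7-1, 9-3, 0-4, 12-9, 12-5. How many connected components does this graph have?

4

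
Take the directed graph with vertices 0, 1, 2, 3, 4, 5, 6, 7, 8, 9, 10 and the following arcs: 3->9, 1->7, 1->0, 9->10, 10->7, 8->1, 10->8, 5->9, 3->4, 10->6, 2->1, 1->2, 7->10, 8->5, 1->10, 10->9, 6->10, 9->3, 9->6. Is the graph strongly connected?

There is no directed path from 4 to 6, so the graph is not strongly connected.

No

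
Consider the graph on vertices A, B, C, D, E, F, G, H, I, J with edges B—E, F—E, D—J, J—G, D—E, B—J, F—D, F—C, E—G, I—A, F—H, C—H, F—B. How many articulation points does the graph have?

Removing F increases the component count from 2 to 3, so F is a cut vertex.
By contrast removing D leaves 2 components; it is not a cut vertex. No other vertex is a cut vertex either.

1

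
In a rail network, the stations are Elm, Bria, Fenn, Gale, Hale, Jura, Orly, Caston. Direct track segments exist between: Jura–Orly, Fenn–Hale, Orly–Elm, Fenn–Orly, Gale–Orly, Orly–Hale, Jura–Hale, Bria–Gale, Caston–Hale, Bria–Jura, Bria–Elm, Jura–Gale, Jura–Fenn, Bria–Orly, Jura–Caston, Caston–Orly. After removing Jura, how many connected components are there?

With Jura gone, the remaining components are: {Elm, Bria, Fenn, Gale, Hale, Orly, Caston}.
That is 1 component.

1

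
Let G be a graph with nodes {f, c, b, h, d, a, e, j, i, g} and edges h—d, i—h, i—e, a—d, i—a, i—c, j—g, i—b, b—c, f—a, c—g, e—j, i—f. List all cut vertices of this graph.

Removing i increases the component count from 1 to 2, so i is a cut vertex.
By contrast removing c leaves 1 component; it is not a cut vertex. No other vertex is a cut vertex either.

i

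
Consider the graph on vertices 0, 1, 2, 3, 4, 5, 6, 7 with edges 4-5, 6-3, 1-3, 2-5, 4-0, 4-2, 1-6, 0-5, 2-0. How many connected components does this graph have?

7 is isolated — a component by itself.
Starting from 1 we can reach 1, 3, 6. That is one component of size 3.
Starting from 0 we can reach 0, 2, 4, 5. That is one component of size 4.
Total: 3 components.

3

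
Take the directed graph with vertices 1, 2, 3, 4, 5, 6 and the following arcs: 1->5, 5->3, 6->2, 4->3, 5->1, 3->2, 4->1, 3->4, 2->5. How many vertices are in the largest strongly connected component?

5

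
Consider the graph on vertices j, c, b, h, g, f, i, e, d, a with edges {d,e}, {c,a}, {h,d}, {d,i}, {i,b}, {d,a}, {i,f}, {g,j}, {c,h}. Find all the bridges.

The edges on the cycle c-h-d-a-c are not bridges since each lies on that cycle.
But removing i—f disconnects i from f; removing g—j disconnects g from j; removing d—e disconnects d from e; removing d—i disconnects d from i — these are bridges.
In total 5 edges are bridges.

b-i, d-e, d-i, f-i, g-j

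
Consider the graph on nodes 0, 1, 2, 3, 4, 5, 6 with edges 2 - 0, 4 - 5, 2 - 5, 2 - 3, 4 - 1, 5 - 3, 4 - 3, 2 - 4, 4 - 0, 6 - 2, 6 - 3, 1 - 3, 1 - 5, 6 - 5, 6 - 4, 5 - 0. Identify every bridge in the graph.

none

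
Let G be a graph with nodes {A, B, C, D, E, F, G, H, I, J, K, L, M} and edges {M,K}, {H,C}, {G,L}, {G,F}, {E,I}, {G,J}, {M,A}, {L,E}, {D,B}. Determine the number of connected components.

Starting from B we can reach B, D. That is one component of size 2.
Starting from C we can reach C, H. That is one component of size 2.
Starting from A we can reach A, K, M. That is one component of size 3.
Starting from E we can reach E, F, G, I, J, L. That is one component of size 6.
Total: 4 components.

4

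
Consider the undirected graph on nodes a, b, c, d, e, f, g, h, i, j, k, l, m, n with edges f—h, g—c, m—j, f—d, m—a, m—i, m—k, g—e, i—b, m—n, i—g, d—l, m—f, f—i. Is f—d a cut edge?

Yes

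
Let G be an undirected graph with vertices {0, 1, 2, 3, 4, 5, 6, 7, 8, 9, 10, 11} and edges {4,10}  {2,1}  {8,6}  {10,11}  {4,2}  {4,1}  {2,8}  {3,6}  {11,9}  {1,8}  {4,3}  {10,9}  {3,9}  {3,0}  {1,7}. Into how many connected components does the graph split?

5 is isolated — a component by itself.
Starting from 0 we can reach 0, 1, 2, 3, 4, 6, 7, 8, 9, 10, 11. That is one component of size 11.
Total: 2 components.

2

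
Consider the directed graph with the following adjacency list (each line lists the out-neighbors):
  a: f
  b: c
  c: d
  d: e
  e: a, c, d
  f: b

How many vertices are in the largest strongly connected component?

{a, b, c, d, e, f} are all mutually reachable — one SCC of size 6.
The largest has 6 vertices.

6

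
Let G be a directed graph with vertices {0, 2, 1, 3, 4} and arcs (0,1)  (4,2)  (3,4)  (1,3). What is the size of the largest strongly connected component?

1

{2} is an SCC by itself.
{4} is an SCC by itself.
{0} is an SCC by itself.
{3} is an SCC by itself.
{1} is an SCC by itself.
The largest has 1 vertex.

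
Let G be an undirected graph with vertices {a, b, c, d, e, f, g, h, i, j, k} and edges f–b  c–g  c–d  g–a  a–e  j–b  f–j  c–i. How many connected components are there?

4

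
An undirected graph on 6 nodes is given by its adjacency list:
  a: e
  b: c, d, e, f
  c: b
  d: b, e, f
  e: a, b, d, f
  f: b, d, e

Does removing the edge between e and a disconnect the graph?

Yes

Removing e-a leaves no path between e and a: the component count goes from 1 to 2. So it is a bridge.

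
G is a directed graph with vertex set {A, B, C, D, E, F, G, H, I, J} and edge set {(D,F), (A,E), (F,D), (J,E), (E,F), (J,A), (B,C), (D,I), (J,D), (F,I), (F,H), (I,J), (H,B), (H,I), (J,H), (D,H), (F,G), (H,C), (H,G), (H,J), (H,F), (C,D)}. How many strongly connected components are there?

{A, B, C, D, E, F, H, I, J} are all mutually reachable — one SCC of size 9.
{G} is an SCC by itself.
That gives 2 strongly connected components.

2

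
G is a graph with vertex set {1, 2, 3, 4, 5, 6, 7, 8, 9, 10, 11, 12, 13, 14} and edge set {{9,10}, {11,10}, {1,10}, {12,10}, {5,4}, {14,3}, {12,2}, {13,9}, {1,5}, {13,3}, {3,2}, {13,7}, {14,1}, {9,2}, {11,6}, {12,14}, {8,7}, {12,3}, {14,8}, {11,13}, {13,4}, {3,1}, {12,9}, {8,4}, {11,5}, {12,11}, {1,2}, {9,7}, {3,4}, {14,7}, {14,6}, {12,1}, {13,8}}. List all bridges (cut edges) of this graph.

none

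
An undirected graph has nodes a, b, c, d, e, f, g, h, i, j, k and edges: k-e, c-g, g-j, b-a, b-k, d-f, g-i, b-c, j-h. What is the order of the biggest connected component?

9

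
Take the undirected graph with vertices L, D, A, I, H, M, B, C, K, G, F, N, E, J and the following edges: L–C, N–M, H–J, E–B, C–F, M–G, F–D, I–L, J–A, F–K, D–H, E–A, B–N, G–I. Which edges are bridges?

F-K

The edges on the cycle E-B-N-M-G-I-L-C-F-D-H-J-A-E are not bridges since each lies on that cycle.
But removing F–K disconnects F from K — this is a bridge.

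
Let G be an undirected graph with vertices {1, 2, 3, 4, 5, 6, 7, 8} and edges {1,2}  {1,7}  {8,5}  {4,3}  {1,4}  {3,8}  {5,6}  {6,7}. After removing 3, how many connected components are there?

With 3 gone, the remaining components are: {1, 2, 4, 5, 6, 7, 8}.
That is 1 component.

1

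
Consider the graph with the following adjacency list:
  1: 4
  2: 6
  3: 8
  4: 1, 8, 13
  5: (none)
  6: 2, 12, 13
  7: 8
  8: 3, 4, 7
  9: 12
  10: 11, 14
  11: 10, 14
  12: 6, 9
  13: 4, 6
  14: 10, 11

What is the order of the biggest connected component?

5 is isolated — a component by itself.
Starting from 10 we can reach 10, 11, 14. That is one component of size 3.
Starting from 1 we can reach 1, 2, 3, 4, 6, 7, 8, 9, 12, 13. That is one component of size 10.
The largest has 10 vertices.

10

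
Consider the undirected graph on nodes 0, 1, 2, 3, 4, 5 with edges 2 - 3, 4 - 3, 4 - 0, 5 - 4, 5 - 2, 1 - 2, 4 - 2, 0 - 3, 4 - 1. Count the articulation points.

0

Removing 0, for instance, still leaves 1 component. No single vertex removal increases the component count — the graph has no articulation points.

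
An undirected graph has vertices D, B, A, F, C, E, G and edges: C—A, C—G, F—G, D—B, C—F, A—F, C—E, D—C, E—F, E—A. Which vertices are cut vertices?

Removing C increases the component count from 1 to 2, so C is a cut vertex.
Removing D increases the component count from 1 to 2, so D is a cut vertex.
By contrast removing A leaves 1 component; it is not a cut vertex. No other vertex is a cut vertex either.

C, D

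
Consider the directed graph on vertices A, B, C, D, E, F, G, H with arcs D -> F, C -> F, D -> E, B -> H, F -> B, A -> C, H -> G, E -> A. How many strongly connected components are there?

8

{C} is an SCC by itself.
{A} is an SCC by itself.
{D} is an SCC by itself.
{B} is an SCC by itself.
{F} is an SCC by itself.
(and 3 more singleton SCCs)
That gives 8 strongly connected components.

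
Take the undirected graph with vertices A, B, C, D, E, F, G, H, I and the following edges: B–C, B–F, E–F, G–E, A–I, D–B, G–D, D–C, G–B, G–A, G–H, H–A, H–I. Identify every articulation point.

G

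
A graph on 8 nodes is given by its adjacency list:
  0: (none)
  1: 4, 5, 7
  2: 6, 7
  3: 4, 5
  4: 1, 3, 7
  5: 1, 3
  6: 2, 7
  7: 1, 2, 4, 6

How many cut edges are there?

0

The edges on the cycle 7-2-6-7 are not bridges since each lies on that cycle.
Every edge lies on some cycle, so there are no bridges.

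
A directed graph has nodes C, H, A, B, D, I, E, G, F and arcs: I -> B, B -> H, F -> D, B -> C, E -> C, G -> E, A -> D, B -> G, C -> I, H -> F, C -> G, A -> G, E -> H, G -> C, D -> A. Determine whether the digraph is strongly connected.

Yes

From B we can reach every vertex (A, B, C, D, E, F, G, H, I), and every vertex can reach B (A, B, C, D, E, F, G, H, I). So the whole graph is one strongly connected component.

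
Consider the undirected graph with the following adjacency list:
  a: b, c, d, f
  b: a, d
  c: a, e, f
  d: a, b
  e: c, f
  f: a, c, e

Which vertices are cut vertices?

Removing a increases the component count from 1 to 2, so a is a cut vertex.
By contrast removing b leaves 1 component; it is not a cut vertex. No other vertex is a cut vertex either.

a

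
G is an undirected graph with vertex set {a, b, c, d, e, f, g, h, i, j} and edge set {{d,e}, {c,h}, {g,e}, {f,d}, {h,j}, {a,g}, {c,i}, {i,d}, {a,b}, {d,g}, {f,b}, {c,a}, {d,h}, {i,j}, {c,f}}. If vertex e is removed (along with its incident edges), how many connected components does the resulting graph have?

1

With e gone, the remaining components are: {a, b, c, d, f, g, h, i, j}.
That is 1 component.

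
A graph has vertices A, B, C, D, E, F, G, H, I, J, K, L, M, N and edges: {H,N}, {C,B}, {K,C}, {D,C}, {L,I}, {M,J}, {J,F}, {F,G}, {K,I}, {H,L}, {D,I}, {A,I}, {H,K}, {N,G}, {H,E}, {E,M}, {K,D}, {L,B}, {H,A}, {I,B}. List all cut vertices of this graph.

Removing H increases the component count from 1 to 2, so H is a cut vertex.
By contrast removing I leaves 1 component; it is not a cut vertex. No other vertex is a cut vertex either.

H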